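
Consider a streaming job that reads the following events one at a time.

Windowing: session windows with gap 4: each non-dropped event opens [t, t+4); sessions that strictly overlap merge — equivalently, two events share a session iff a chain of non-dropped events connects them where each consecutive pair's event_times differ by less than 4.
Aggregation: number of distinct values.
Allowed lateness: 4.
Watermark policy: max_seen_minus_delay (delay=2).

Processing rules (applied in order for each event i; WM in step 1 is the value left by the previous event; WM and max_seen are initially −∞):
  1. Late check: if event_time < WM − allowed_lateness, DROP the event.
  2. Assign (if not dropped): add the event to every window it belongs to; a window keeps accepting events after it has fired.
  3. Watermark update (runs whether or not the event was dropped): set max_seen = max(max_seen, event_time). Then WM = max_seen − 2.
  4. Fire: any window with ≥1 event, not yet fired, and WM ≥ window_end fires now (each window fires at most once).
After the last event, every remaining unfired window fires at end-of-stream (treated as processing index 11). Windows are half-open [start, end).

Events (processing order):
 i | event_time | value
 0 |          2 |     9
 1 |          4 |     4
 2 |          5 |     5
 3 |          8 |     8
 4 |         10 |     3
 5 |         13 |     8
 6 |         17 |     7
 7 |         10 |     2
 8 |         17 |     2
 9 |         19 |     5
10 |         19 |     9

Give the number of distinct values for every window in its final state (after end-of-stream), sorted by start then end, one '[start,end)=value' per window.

[2,17)=5 [17,23)=4

i=0 t=2 v=9: → [2,6); WM=0
i=1 t=4 v=4: → [2,8); WM=2
i=2 t=5 v=5: → [2,9); WM=3
i=3 t=8 v=8: → [2,12); WM=6
i=4 t=10 v=3: → [2,14); WM=8
i=5 t=13 v=8: → [2,17); WM=11
i=6 t=17 v=7: → [17,21); WM=15
i=7 t=10 v=2: DROP (t<15-4); WM=15
i=8 t=17 v=2: → [17,21); WM=15
i=9 t=19 v=5: → [17,23); WM=17
i=10 t=19 v=9: → [17,23); WM=17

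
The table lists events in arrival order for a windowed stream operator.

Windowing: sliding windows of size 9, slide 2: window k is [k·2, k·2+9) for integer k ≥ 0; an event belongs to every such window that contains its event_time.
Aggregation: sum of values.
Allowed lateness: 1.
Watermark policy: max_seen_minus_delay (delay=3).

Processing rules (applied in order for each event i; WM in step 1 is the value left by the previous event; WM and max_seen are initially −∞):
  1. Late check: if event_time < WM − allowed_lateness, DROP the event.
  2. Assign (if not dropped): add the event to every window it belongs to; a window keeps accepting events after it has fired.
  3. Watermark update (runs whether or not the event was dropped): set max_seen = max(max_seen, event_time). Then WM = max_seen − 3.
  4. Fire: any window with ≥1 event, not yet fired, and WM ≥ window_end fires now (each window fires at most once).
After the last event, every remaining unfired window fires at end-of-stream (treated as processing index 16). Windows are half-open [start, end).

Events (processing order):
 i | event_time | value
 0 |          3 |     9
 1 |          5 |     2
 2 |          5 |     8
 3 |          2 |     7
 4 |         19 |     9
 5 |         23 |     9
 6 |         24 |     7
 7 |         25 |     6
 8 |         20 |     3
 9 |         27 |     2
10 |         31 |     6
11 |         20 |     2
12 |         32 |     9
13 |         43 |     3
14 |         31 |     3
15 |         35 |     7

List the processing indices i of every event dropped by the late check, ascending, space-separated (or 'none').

8 11 14 15

i=0 t=3 v=9: → [2,11),[0,9); WM=0
i=1 t=5 v=2: → [4,13),[2,11),[0,9); WM=2
i=2 t=5 v=8: → [4,13),[2,11),[0,9); WM=2
i=3 t=2 v=7: → [2,11),[0,9); WM=2
i=4 t=19 v=9: → [18,27),[16,25),[14,23),[12,21); WM=16; [0,9) fires=26 [2,11) fires=26 [4,13) fires=10
i=5 t=23 v=9: → [22,31),[20,29),[18,27),[16,25); WM=20
i=6 t=24 v=7: → [24,33),[22,31),[20,29),[18,27),[16,25); WM=21; [12,21) fires=9
i=7 t=25 v=6: → [24,33),[22,31),[20,29),[18,27); WM=22
i=8 t=20 v=3: DROP (t<22-1); WM=22
i=9 t=27 v=2: → [26,35),[24,33),[22,31),[20,29); WM=24; [14,23) fires=9
i=10 t=31 v=6: → [30,39),[28,37),[26,35),[24,33); WM=28; [16,25) fires=25 [18,27) fires=31
i=11 t=20 v=2: DROP (t<28-1); WM=28
i=12 t=32 v=9: → [32,41),[30,39),[28,37),[26,35),[24,33); WM=29; [20,29) fires=24
i=13 t=43 v=3: → [42,51),[40,49),[38,47),[36,45); WM=40; [22,31) fires=24 [24,33) fires=30 [26,35) fires=17 [28,37) fires=15 [30,39) fires=15
i=14 t=31 v=3: DROP (t<40-1); WM=40
i=15 t=35 v=7: DROP (t<40-1); WM=40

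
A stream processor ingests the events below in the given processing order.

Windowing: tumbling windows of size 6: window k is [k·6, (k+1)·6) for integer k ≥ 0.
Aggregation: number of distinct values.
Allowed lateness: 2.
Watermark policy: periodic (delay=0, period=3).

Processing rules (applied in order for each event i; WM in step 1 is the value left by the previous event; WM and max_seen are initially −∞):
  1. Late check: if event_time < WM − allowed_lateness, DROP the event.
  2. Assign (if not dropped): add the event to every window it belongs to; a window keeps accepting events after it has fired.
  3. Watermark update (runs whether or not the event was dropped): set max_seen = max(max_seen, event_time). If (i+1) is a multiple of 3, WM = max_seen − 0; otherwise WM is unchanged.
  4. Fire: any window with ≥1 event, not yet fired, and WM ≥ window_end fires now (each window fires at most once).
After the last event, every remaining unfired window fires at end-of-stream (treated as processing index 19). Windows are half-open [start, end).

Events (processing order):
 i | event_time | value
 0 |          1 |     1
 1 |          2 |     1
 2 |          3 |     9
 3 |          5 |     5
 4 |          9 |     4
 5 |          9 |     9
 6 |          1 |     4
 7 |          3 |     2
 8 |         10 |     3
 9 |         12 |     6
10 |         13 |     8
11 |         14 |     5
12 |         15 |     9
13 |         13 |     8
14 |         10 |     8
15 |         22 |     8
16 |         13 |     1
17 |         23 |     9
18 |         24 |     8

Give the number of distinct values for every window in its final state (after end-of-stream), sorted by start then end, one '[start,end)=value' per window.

i=0 t=1 v=1: → [0,6); WM=−∞
i=1 t=2 v=1: → [0,6); WM=−∞
i=2 t=3 v=9: → [0,6); WM=3
i=3 t=5 v=5: → [0,6); WM=3
i=4 t=9 v=4: → [6,12); WM=3
i=5 t=9 v=9: → [6,12); WM=9; [0,6) fires=3
i=6 t=1 v=4: DROP (t<9-2); WM=9
i=7 t=3 v=2: DROP (t<9-2); WM=9
i=8 t=10 v=3: → [6,12); WM=10
i=9 t=12 v=6: → [12,18); WM=10
i=10 t=13 v=8: → [12,18); WM=10
i=11 t=14 v=5: → [12,18); WM=14; [6,12) fires=3
i=12 t=15 v=9: → [12,18); WM=14
i=13 t=13 v=8: → [12,18); WM=14
i=14 t=10 v=8: DROP (t<14-2); WM=15
i=15 t=22 v=8: → [18,24); WM=15
i=16 t=13 v=1: → [12,18); WM=15
i=17 t=23 v=9: → [18,24); WM=23; [12,18) fires=5
i=18 t=24 v=8: → [24,30); WM=23

[0,6)=3 [6,12)=3 [12,18)=5 [18,24)=2 [24,30)=1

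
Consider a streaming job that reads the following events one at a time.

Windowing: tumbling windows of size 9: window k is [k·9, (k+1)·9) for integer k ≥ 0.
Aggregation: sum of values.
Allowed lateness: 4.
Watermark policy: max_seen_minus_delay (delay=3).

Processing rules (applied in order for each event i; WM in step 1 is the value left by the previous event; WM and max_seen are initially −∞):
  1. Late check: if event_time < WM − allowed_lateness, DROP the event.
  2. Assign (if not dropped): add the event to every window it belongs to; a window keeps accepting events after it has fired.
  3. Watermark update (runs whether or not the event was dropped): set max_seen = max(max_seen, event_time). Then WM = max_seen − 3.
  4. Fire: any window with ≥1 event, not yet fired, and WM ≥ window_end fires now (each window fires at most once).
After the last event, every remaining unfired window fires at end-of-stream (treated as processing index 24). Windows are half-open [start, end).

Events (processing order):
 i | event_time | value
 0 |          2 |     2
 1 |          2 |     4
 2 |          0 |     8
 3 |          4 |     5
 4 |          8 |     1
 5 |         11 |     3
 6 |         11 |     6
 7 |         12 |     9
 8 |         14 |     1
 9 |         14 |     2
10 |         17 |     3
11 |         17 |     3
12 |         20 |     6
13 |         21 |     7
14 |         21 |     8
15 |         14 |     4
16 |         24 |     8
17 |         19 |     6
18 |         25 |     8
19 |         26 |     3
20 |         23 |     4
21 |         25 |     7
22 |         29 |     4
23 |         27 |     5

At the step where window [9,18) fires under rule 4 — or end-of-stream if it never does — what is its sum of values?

27

i=0 t=2 v=2: → [0,9); WM=-1
i=1 t=2 v=4: → [0,9); WM=-1
i=2 t=0 v=8: → [0,9); WM=-1
i=3 t=4 v=5: → [0,9); WM=1
i=4 t=8 v=1: → [0,9); WM=5
i=5 t=11 v=3: → [9,18); WM=8
i=6 t=11 v=6: → [9,18); WM=8
i=7 t=12 v=9: → [9,18); WM=9; [0,9) fires=20
i=8 t=14 v=1: → [9,18); WM=11
i=9 t=14 v=2: → [9,18); WM=11
i=10 t=17 v=3: → [9,18); WM=14
i=11 t=17 v=3: → [9,18); WM=14
i=12 t=20 v=6: → [18,27); WM=17
i=13 t=21 v=7: → [18,27); WM=18; [9,18) fires=27
i=14 t=21 v=8: → [18,27); WM=18
i=15 t=14 v=4: → [9,18); WM=18
i=16 t=24 v=8: → [18,27); WM=21
i=17 t=19 v=6: → [18,27); WM=21
i=18 t=25 v=8: → [18,27); WM=22
i=19 t=26 v=3: → [18,27); WM=23
i=20 t=23 v=4: → [18,27); WM=23
i=21 t=25 v=7: → [18,27); WM=23
i=22 t=29 v=4: → [27,36); WM=26
i=23 t=27 v=5: → [27,36); WM=26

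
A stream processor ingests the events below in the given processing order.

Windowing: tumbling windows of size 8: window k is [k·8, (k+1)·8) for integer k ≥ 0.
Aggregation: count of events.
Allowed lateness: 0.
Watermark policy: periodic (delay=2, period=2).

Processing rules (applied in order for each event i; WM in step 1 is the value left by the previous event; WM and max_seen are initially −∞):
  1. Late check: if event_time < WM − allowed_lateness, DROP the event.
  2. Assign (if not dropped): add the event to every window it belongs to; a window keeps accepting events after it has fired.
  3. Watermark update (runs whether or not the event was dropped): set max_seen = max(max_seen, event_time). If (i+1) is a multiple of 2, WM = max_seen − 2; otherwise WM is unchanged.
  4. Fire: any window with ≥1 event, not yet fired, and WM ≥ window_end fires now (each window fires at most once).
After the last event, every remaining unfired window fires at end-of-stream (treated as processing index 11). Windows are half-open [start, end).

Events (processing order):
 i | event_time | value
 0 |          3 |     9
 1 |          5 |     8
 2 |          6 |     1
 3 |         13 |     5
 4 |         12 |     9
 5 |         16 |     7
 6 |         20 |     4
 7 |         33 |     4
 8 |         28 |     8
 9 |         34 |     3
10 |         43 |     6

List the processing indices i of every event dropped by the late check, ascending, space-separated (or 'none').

8

i=0 t=3 v=9: → [0,8); WM=−∞
i=1 t=5 v=8: → [0,8); WM=3
i=2 t=6 v=1: → [0,8); WM=3
i=3 t=13 v=5: → [8,16); WM=11; [0,8) fires=3
i=4 t=12 v=9: → [8,16); WM=11
i=5 t=16 v=7: → [16,24); WM=14
i=6 t=20 v=4: → [16,24); WM=14
i=7 t=33 v=4: → [32,40); WM=31; [8,16) fires=2 [16,24) fires=2
i=8 t=28 v=8: DROP (t<31-0); WM=31
i=9 t=34 v=3: → [32,40); WM=32
i=10 t=43 v=6: → [40,48); WM=32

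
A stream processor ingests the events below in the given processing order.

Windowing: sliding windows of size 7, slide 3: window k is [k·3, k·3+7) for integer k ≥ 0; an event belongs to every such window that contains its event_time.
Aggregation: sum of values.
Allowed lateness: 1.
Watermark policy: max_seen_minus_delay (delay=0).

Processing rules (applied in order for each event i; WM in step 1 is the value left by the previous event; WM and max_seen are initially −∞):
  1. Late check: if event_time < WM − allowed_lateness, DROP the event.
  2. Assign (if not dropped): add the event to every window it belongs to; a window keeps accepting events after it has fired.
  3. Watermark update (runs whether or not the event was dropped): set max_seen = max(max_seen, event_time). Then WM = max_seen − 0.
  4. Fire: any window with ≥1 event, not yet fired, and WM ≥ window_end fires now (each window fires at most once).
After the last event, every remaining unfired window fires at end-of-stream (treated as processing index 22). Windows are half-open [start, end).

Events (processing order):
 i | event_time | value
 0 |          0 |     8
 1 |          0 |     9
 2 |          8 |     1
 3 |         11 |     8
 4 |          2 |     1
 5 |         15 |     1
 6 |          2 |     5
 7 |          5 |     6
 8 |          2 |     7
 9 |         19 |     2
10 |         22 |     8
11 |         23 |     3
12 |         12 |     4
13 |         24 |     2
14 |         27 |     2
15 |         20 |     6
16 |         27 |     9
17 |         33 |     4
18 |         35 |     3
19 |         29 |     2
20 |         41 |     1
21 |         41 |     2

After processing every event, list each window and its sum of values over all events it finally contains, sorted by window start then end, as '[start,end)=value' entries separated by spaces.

[0,7)=17 [3,10)=1 [6,13)=9 [9,16)=9 [12,19)=1 [15,22)=3 [18,25)=15 [21,28)=24 [24,31)=13 [27,34)=15 [30,37)=7 [33,40)=7 [36,43)=3 [39,46)=3

i=0 t=0 v=8: → [0,7); WM=0
i=1 t=0 v=9: → [0,7); WM=0
i=2 t=8 v=1: → [6,13),[3,10); WM=8; [0,7) fires=17
i=3 t=11 v=8: → [9,16),[6,13); WM=11; [3,10) fires=1
i=4 t=2 v=1: DROP (t<11-1); WM=11
i=5 t=15 v=1: → [15,22),[12,19),[9,16); WM=15; [6,13) fires=9
i=6 t=2 v=5: DROP (t<15-1); WM=15
i=7 t=5 v=6: DROP (t<15-1); WM=15
i=8 t=2 v=7: DROP (t<15-1); WM=15
i=9 t=19 v=2: → [18,25),[15,22); WM=19; [9,16) fires=9 [12,19) fires=1
i=10 t=22 v=8: → [21,28),[18,25); WM=22; [15,22) fires=3
i=11 t=23 v=3: → [21,28),[18,25); WM=23
i=12 t=12 v=4: DROP (t<23-1); WM=23
i=13 t=24 v=2: → [24,31),[21,28),[18,25); WM=24
i=14 t=27 v=2: → [27,34),[24,31),[21,28); WM=27; [18,25) fires=15
i=15 t=20 v=6: DROP (t<27-1); WM=27
i=16 t=27 v=9: → [27,34),[24,31),[21,28); WM=27
i=17 t=33 v=4: → [33,40),[30,37),[27,34); WM=33; [21,28) fires=24 [24,31) fires=13
i=18 t=35 v=3: → [33,40),[30,37); WM=35; [27,34) fires=15
i=19 t=29 v=2: DROP (t<35-1); WM=35
i=20 t=41 v=1: → [39,46),[36,43); WM=41; [30,37) fires=7 [33,40) fires=7
i=21 t=41 v=2: → [39,46),[36,43); WM=41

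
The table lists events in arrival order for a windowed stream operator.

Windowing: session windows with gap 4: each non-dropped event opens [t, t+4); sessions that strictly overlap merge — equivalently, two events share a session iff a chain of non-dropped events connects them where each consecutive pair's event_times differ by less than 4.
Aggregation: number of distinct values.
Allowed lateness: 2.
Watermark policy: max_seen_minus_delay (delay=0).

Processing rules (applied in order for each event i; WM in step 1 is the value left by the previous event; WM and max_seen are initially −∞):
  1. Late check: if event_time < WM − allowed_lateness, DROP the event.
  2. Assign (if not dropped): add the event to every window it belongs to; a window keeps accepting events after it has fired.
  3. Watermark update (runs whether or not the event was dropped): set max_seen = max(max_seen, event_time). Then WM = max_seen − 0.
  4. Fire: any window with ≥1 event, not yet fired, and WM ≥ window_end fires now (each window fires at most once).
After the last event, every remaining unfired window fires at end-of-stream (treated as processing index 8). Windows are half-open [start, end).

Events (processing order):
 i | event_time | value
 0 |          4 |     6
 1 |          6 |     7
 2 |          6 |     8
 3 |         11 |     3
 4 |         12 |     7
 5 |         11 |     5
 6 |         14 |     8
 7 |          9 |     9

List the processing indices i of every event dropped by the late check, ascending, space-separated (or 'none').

i=0 t=4 v=6: → [4,8); WM=4
i=1 t=6 v=7: → [4,10); WM=6
i=2 t=6 v=8: → [4,10); WM=6
i=3 t=11 v=3: → [11,15); WM=11
i=4 t=12 v=7: → [11,16); WM=12
i=5 t=11 v=5: → [11,16); WM=12
i=6 t=14 v=8: → [11,18); WM=14
i=7 t=9 v=9: DROP (t<14-2); WM=14

7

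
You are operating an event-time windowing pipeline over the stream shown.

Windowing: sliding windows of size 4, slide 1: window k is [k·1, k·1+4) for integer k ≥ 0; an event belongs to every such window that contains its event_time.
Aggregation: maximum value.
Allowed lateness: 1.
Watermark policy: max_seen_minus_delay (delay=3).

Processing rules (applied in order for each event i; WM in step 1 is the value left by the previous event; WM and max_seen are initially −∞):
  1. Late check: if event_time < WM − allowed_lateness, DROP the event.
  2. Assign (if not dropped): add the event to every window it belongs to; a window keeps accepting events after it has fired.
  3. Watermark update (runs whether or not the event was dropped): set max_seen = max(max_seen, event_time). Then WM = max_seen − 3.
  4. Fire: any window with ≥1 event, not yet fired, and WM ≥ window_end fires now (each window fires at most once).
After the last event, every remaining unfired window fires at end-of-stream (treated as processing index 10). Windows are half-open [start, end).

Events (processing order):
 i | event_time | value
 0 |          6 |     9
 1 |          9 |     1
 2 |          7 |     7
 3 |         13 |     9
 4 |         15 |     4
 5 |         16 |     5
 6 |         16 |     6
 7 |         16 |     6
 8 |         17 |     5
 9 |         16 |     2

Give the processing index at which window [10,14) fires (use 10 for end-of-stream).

8

i=0 t=6 v=9: → [6,10),[5,9),[4,8),[3,7); WM=3
i=1 t=9 v=1: → [9,13),[8,12),[7,11),[6,10); WM=6
i=2 t=7 v=7: → [7,11),[6,10),[5,9),[4,8); WM=6
i=3 t=13 v=9: → [13,17),[12,16),[11,15),[10,14); WM=10; [3,7) fires=9 [4,8) fires=9 [5,9) fires=9 [6,10) fires=9
i=4 t=15 v=4: → [15,19),[14,18),[13,17),[12,16); WM=12; [7,11) fires=7 [8,12) fires=1
i=5 t=16 v=5: → [16,20),[15,19),[14,18),[13,17); WM=13; [9,13) fires=1
i=6 t=16 v=6: → [16,20),[15,19),[14,18),[13,17); WM=13
i=7 t=16 v=6: → [16,20),[15,19),[14,18),[13,17); WM=13
i=8 t=17 v=5: → [17,21),[16,20),[15,19),[14,18); WM=14; [10,14) fires=9
i=9 t=16 v=2: → [16,20),[15,19),[14,18),[13,17); WM=14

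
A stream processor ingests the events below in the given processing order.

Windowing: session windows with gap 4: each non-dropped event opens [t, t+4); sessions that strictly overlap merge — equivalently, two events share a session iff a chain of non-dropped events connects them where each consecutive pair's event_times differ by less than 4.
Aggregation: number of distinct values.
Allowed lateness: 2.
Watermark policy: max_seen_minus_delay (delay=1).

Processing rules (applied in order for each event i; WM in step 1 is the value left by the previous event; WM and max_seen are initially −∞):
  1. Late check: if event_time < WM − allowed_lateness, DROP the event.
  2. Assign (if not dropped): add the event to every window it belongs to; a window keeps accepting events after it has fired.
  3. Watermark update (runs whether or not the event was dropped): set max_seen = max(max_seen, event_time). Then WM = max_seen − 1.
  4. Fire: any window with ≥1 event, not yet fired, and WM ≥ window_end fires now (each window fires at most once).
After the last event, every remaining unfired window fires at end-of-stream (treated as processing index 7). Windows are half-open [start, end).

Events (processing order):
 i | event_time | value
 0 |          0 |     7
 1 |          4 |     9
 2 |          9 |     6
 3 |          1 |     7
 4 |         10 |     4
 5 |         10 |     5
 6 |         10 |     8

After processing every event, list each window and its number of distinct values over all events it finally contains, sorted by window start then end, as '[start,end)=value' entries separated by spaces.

[0,4)=1 [4,8)=1 [9,14)=4

i=0 t=0 v=7: → [0,4); WM=-1
i=1 t=4 v=9: → [4,8); WM=3
i=2 t=9 v=6: → [9,13); WM=8
i=3 t=1 v=7: DROP (t<8-2); WM=8
i=4 t=10 v=4: → [9,14); WM=9
i=5 t=10 v=5: → [9,14); WM=9
i=6 t=10 v=8: → [9,14); WM=9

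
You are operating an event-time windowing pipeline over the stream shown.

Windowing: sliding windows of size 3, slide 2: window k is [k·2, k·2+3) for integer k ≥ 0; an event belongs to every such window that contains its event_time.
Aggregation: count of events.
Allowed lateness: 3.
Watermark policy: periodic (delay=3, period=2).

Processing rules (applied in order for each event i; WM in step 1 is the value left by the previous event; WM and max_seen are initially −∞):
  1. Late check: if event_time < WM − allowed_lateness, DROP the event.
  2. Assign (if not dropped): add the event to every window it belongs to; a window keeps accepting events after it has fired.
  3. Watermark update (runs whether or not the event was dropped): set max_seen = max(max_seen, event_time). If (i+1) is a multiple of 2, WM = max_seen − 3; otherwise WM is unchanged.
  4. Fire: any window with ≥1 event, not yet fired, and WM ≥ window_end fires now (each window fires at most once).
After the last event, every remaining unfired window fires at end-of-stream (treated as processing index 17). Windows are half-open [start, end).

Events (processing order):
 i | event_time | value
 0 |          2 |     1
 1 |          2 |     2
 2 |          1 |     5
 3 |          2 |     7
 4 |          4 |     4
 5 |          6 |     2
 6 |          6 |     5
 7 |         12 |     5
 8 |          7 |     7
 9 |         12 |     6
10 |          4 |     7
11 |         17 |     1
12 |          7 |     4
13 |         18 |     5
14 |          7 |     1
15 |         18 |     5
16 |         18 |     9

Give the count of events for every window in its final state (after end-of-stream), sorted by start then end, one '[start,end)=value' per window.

[0,3)=4 [2,5)=4 [4,7)=3 [6,9)=3 [10,13)=2 [12,15)=2 [16,19)=4 [18,21)=3

i=0 t=2 v=1: → [2,5),[0,3); WM=−∞
i=1 t=2 v=2: → [2,5),[0,3); WM=-1
i=2 t=1 v=5: → [0,3); WM=-1
i=3 t=2 v=7: → [2,5),[0,3); WM=-1
i=4 t=4 v=4: → [4,7),[2,5); WM=-1
i=5 t=6 v=2: → [6,9),[4,7); WM=3; [0,3) fires=4
i=6 t=6 v=5: → [6,9),[4,7); WM=3
i=7 t=12 v=5: → [12,15),[10,13); WM=9; [2,5) fires=4 [4,7) fires=3 [6,9) fires=2
i=8 t=7 v=7: → [6,9); WM=9
i=9 t=12 v=6: → [12,15),[10,13); WM=9
i=10 t=4 v=7: DROP (t<9-3); WM=9
i=11 t=17 v=1: → [16,19); WM=14; [10,13) fires=2
i=12 t=7 v=4: DROP (t<14-3); WM=14
i=13 t=18 v=5: → [18,21),[16,19); WM=15; [12,15) fires=2
i=14 t=7 v=1: DROP (t<15-3); WM=15
i=15 t=18 v=5: → [18,21),[16,19); WM=15
i=16 t=18 v=9: → [18,21),[16,19); WM=15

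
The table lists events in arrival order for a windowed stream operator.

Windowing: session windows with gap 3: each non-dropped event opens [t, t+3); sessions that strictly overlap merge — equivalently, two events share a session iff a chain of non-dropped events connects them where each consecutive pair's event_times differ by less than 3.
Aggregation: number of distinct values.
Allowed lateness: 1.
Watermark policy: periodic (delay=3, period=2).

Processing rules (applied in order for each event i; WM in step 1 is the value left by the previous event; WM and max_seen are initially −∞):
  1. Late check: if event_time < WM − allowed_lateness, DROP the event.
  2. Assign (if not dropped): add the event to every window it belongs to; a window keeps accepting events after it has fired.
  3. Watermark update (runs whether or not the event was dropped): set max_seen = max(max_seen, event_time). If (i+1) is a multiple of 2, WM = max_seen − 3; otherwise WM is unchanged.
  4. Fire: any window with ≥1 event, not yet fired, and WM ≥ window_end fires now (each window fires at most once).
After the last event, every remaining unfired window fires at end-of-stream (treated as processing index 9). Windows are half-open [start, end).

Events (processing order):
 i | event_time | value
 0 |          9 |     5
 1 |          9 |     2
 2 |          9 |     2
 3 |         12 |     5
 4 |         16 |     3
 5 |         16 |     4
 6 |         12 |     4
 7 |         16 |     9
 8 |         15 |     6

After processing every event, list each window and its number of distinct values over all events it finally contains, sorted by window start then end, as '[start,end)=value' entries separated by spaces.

[9,12)=2 [12,15)=2 [15,19)=4

i=0 t=9 v=5: → [9,12); WM=−∞
i=1 t=9 v=2: → [9,12); WM=6
i=2 t=9 v=2: → [9,12); WM=6
i=3 t=12 v=5: → [12,15); WM=9
i=4 t=16 v=3: → [16,19); WM=9
i=5 t=16 v=4: → [16,19); WM=13
i=6 t=12 v=4: → [12,15); WM=13
i=7 t=16 v=9: → [16,19); WM=13
i=8 t=15 v=6: → [15,19); WM=13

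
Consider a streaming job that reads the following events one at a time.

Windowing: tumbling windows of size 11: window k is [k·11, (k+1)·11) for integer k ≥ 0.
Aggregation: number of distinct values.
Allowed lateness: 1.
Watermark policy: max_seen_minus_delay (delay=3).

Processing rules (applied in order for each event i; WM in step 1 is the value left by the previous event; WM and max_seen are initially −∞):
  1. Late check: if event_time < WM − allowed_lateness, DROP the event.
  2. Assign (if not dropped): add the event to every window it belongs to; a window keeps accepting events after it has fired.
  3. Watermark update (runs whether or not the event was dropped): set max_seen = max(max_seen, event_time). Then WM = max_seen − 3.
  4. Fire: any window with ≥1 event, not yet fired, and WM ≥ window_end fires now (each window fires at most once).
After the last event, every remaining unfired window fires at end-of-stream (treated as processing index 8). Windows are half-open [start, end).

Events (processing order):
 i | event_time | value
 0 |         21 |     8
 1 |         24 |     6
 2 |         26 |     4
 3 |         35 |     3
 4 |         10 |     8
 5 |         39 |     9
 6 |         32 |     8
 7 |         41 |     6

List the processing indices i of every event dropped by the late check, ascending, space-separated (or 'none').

i=0 t=21 v=8: → [11,22); WM=18
i=1 t=24 v=6: → [22,33); WM=21
i=2 t=26 v=4: → [22,33); WM=23; [11,22) fires=1
i=3 t=35 v=3: → [33,44); WM=32
i=4 t=10 v=8: DROP (t<32-1); WM=32
i=5 t=39 v=9: → [33,44); WM=36; [22,33) fires=2
i=6 t=32 v=8: DROP (t<36-1); WM=36
i=7 t=41 v=6: → [33,44); WM=38

4 6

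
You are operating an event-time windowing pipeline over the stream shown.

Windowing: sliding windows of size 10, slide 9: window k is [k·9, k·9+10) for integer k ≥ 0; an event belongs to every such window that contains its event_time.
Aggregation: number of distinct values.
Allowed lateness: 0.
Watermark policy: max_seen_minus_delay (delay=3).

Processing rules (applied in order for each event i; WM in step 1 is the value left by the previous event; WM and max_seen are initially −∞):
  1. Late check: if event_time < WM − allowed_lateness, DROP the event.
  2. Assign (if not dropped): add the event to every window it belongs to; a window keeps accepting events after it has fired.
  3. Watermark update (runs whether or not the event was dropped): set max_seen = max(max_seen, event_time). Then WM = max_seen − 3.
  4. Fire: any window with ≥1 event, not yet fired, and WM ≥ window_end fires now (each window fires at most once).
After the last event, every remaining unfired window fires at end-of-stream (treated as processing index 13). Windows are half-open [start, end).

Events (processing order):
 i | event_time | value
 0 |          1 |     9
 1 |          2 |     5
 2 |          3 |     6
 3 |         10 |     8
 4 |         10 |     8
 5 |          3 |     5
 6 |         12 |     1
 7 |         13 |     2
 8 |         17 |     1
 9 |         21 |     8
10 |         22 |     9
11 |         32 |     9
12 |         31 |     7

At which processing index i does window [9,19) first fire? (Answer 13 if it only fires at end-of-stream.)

10

i=0 t=1 v=9: → [0,10); WM=-2
i=1 t=2 v=5: → [0,10); WM=-1
i=2 t=3 v=6: → [0,10); WM=0
i=3 t=10 v=8: → [9,19); WM=7
i=4 t=10 v=8: → [9,19); WM=7
i=5 t=3 v=5: DROP (t<7-0); WM=7
i=6 t=12 v=1: → [9,19); WM=9
i=7 t=13 v=2: → [9,19); WM=10; [0,10) fires=3
i=8 t=17 v=1: → [9,19); WM=14
i=9 t=21 v=8: → [18,28); WM=18
i=10 t=22 v=9: → [18,28); WM=19; [9,19) fires=3
i=11 t=32 v=9: → [27,37); WM=29; [18,28) fires=2
i=12 t=31 v=7: → [27,37); WM=29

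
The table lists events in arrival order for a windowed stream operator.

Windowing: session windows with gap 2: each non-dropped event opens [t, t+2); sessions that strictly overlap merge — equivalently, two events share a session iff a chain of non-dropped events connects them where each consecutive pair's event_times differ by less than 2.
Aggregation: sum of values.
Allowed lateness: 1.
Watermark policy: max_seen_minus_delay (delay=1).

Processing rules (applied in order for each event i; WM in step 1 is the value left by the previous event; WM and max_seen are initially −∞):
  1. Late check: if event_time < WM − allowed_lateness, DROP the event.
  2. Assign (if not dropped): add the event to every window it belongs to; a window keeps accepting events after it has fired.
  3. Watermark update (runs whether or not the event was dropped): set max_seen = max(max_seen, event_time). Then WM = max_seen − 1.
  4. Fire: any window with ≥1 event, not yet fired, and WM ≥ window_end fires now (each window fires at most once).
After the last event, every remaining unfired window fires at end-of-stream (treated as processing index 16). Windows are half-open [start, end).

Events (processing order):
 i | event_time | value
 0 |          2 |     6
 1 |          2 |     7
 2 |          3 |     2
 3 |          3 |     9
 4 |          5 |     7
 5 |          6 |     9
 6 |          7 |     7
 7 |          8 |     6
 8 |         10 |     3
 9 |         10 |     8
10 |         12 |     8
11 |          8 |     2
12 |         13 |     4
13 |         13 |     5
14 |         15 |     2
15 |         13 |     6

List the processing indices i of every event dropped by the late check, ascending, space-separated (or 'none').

i=0 t=2 v=6: → [2,4); WM=1
i=1 t=2 v=7: → [2,4); WM=1
i=2 t=3 v=2: → [2,5); WM=2
i=3 t=3 v=9: → [2,5); WM=2
i=4 t=5 v=7: → [5,7); WM=4
i=5 t=6 v=9: → [5,8); WM=5
i=6 t=7 v=7: → [5,9); WM=6
i=7 t=8 v=6: → [5,10); WM=7
i=8 t=10 v=3: → [10,12); WM=9
i=9 t=10 v=8: → [10,12); WM=9
i=10 t=12 v=8: → [12,14); WM=11
i=11 t=8 v=2: DROP (t<11-1); WM=11
i=12 t=13 v=4: → [12,15); WM=12
i=13 t=13 v=5: → [12,15); WM=12
i=14 t=15 v=2: → [15,17); WM=14
i=15 t=13 v=6: → [12,15); WM=14

11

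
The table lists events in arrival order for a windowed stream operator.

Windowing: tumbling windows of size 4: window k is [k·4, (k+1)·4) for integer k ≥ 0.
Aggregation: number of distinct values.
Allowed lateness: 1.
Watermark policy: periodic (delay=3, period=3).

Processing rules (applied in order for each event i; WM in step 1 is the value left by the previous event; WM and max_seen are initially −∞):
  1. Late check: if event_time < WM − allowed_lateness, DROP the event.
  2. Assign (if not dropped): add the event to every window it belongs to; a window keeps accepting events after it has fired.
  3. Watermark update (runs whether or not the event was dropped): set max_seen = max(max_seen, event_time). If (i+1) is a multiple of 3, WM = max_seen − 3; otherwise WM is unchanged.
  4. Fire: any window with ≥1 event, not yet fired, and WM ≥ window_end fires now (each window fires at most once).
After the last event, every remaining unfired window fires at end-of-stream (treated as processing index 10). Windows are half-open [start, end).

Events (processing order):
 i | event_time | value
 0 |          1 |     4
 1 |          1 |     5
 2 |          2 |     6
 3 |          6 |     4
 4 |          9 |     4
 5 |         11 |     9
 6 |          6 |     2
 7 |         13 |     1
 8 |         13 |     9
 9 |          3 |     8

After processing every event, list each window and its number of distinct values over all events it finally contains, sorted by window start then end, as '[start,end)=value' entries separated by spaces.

i=0 t=1 v=4: → [0,4); WM=−∞
i=1 t=1 v=5: → [0,4); WM=−∞
i=2 t=2 v=6: → [0,4); WM=-1
i=3 t=6 v=4: → [4,8); WM=-1
i=4 t=9 v=4: → [8,12); WM=-1
i=5 t=11 v=9: → [8,12); WM=8; [0,4) fires=3 [4,8) fires=1
i=6 t=6 v=2: DROP (t<8-1); WM=8
i=7 t=13 v=1: → [12,16); WM=8
i=8 t=13 v=9: → [12,16); WM=10
i=9 t=3 v=8: DROP (t<10-1); WM=10

[0,4)=3 [4,8)=1 [8,12)=2 [12,16)=2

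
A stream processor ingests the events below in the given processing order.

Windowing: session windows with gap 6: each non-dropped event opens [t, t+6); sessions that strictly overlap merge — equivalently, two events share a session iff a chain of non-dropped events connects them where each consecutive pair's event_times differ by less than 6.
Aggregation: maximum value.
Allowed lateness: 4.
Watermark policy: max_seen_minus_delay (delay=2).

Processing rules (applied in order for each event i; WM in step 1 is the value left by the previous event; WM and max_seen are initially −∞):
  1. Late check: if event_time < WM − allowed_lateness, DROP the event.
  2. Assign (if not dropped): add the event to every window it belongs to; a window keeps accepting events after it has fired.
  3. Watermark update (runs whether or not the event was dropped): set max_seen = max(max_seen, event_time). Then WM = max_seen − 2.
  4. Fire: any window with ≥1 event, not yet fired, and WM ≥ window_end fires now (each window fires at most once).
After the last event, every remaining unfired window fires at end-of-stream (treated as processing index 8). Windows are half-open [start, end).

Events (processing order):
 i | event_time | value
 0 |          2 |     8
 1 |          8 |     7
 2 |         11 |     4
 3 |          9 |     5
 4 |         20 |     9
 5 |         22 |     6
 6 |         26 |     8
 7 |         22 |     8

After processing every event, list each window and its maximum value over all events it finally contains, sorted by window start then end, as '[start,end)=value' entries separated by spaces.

i=0 t=2 v=8: → [2,8); WM=0
i=1 t=8 v=7: → [8,14); WM=6
i=2 t=11 v=4: → [8,17); WM=9
i=3 t=9 v=5: → [8,17); WM=9
i=4 t=20 v=9: → [20,26); WM=18
i=5 t=22 v=6: → [20,28); WM=20
i=6 t=26 v=8: → [20,32); WM=24
i=7 t=22 v=8: → [20,32); WM=24

[2,8)=8 [8,17)=7 [20,32)=9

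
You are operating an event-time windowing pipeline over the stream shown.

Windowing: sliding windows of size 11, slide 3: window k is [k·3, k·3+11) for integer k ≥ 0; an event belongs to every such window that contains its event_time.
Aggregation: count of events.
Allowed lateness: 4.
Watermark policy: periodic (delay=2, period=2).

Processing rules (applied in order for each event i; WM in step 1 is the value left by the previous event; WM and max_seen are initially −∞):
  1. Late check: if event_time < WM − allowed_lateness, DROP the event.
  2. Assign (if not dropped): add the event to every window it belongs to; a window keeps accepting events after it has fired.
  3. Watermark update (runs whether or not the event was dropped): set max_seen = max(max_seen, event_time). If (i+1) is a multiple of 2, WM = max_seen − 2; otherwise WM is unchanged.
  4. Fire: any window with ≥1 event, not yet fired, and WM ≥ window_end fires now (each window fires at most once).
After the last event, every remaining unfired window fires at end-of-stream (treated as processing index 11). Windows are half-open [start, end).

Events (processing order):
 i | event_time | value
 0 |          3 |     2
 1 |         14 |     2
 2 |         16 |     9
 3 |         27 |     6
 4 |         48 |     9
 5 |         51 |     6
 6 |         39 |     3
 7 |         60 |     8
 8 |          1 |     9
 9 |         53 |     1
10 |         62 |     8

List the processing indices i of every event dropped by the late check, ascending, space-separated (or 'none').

i=0 t=3 v=2: → [3,14),[0,11); WM=−∞
i=1 t=14 v=2: → [12,23),[9,20),[6,17); WM=12; [0,11) fires=1
i=2 t=16 v=9: → [15,26),[12,23),[9,20),[6,17); WM=12
i=3 t=27 v=6: → [27,38),[24,35),[21,32),[18,29); WM=25; [3,14) fires=1 [6,17) fires=2 [9,20) fires=2 [12,23) fires=2
i=4 t=48 v=9: → [48,59),[45,56),[42,53),[39,50); WM=25
i=5 t=51 v=6: → [51,62),[48,59),[45,56),[42,53); WM=49; [15,26) fires=1 [18,29) fires=1 [21,32) fires=1 [24,35) fires=1 [27,38) fires=1
i=6 t=39 v=3: DROP (t<49-4); WM=49
i=7 t=60 v=8: → [60,71),[57,68),[54,65),[51,62); WM=58; [39,50) fires=1 [42,53) fires=2 [45,56) fires=2
i=8 t=1 v=9: DROP (t<58-4); WM=58
i=9 t=53 v=1: DROP (t<58-4); WM=58
i=10 t=62 v=8: → [60,71),[57,68),[54,65); WM=58

6 8 9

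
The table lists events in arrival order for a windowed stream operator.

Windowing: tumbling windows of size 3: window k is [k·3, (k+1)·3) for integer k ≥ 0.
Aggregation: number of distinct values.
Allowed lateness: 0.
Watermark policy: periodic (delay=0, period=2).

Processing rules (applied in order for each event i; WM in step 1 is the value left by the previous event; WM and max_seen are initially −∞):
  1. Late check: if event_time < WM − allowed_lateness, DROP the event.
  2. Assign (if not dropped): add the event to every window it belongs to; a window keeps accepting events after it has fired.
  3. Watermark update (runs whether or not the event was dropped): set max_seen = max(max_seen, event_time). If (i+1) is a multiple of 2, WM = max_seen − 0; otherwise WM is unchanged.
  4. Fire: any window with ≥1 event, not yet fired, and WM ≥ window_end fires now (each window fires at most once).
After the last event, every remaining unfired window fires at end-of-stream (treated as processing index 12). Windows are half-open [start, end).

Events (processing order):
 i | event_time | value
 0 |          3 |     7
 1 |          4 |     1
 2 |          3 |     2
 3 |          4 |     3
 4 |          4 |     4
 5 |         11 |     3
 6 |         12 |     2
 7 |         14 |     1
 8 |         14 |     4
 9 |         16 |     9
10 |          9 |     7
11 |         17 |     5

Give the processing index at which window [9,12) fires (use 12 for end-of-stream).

i=0 t=3 v=7: → [3,6); WM=−∞
i=1 t=4 v=1: → [3,6); WM=4
i=2 t=3 v=2: DROP (t<4-0); WM=4
i=3 t=4 v=3: → [3,6); WM=4
i=4 t=4 v=4: → [3,6); WM=4
i=5 t=11 v=3: → [9,12); WM=11; [3,6) fires=4
i=6 t=12 v=2: → [12,15); WM=11
i=7 t=14 v=1: → [12,15); WM=14; [9,12) fires=1
i=8 t=14 v=4: → [12,15); WM=14
i=9 t=16 v=9: → [15,18); WM=16; [12,15) fires=3
i=10 t=9 v=7: DROP (t<16-0); WM=16
i=11 t=17 v=5: → [15,18); WM=17

7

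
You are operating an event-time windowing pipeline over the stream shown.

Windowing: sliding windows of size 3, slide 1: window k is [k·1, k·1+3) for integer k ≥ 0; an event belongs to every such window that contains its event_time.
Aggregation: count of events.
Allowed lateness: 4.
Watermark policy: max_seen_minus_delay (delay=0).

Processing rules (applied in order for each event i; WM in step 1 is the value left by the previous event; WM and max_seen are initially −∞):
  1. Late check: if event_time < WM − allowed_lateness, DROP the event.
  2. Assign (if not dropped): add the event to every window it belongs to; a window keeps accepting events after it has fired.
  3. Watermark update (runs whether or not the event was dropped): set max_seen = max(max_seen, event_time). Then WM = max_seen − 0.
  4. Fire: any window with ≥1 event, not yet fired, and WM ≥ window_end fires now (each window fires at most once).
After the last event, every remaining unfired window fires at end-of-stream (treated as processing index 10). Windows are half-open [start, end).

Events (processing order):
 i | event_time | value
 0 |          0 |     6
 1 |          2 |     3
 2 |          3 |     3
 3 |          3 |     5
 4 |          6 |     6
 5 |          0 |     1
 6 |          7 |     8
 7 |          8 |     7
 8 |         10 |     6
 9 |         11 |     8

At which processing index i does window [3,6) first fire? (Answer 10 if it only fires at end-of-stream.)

i=0 t=0 v=6: → [0,3); WM=0
i=1 t=2 v=3: → [2,5),[1,4),[0,3); WM=2
i=2 t=3 v=3: → [3,6),[2,5),[1,4); WM=3; [0,3) fires=2
i=3 t=3 v=5: → [3,6),[2,5),[1,4); WM=3
i=4 t=6 v=6: → [6,9),[5,8),[4,7); WM=6; [1,4) fires=3 [2,5) fires=3 [3,6) fires=2
i=5 t=0 v=1: DROP (t<6-4); WM=6
i=6 t=7 v=8: → [7,10),[6,9),[5,8); WM=7; [4,7) fires=1
i=7 t=8 v=7: → [8,11),[7,10),[6,9); WM=8; [5,8) fires=2
i=8 t=10 v=6: → [10,13),[9,12),[8,11); WM=10; [6,9) fires=3 [7,10) fires=2
i=9 t=11 v=8: → [11,14),[10,13),[9,12); WM=11; [8,11) fires=2

4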